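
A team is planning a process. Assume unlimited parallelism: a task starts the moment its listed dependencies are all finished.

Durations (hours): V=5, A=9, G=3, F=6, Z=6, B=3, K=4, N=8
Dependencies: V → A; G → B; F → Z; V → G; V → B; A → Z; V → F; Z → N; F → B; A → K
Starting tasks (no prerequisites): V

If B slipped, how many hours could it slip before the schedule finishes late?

Critical path: V→A→Z→N = 5+9+6+8 = 28, so the finish is 28 hours.
Longest path through B: 14 hours (earliest finish 14, latest finish 28).
So B can slip 28 − 14 = 14 hours.

14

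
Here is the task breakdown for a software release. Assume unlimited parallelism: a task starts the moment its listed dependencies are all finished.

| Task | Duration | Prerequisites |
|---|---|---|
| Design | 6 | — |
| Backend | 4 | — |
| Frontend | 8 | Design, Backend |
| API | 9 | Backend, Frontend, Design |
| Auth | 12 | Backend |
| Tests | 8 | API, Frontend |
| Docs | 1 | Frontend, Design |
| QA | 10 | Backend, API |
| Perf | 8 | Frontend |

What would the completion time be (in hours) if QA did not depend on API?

31

Before: longest chain Design→Frontend→API→QA = 6+8+9+10 = 33, finish 33.
Without API→QA, QA's earliest start moves from 23 to 4.
The longest chain is now Design→Frontend→API→Tests = 6+8+9+8 = 31, so the project takes 31 hours.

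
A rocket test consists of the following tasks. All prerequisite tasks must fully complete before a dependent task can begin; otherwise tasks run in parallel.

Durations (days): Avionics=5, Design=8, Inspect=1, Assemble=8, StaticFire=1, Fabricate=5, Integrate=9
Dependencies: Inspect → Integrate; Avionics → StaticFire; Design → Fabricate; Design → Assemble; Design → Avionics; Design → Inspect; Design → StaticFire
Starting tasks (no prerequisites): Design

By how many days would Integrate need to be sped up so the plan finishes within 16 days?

Current finish: 18 days; target: 16.
Integrate is on every critical path, so each day cut from Integrate cuts the finish by one (this holds down to a finish of 16).
Need 18 − 16 = 2 days off Integrate → Integrate becomes 7 days, finish becomes 16.

2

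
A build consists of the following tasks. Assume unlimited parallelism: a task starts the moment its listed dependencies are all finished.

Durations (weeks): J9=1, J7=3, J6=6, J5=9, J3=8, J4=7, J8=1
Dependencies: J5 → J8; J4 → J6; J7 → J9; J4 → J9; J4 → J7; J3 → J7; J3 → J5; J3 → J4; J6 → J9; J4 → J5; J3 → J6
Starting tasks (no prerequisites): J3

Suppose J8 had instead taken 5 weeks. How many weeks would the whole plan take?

Baseline: J3→J4→J5→J8 = 8+7+9+1 = 25 → 25 weeks.
Since J8 is critical, the +4 change carries straight to that chain (now 29 weeks).
That remains the longest chain; total 29 weeks.

29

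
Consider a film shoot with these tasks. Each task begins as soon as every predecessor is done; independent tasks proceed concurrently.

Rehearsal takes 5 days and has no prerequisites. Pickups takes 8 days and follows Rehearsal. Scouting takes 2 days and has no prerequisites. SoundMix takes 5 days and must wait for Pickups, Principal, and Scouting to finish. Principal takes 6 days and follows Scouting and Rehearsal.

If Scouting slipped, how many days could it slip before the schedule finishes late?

5

Rehearsal→Pickups→SoundMix = 5+8+5 = 18 sets the makespan at 18 days.
Scouting finishes as early as 2 and must finish by 7.
Float = 18 − 13 = 5.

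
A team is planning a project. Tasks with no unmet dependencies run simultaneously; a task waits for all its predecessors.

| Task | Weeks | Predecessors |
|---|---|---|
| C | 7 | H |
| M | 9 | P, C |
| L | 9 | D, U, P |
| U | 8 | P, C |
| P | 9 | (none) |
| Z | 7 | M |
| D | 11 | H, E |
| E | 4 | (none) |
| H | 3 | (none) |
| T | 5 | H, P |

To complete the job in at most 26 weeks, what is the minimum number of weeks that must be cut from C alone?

1

Current finish: 27 weeks; target: 26.
C is on every critical path, so each week cut from C cuts the finish by one (this holds down to a finish of 26).
Need 27 − 26 = 1 week off C → C becomes 6 weeks, finish becomes 26.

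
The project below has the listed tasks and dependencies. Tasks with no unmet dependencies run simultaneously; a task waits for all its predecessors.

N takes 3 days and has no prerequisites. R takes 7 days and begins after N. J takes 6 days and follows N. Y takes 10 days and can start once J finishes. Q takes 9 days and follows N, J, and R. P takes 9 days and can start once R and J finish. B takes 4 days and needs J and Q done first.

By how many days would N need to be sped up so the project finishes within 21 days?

2

Current finish: 23 days; target: 21.
N is on every critical path, so each day cut from N cuts the finish by one (this holds down to a finish of 21).
Need 23 − 21 = 2 days off N → N becomes 1 day, finish becomes 21.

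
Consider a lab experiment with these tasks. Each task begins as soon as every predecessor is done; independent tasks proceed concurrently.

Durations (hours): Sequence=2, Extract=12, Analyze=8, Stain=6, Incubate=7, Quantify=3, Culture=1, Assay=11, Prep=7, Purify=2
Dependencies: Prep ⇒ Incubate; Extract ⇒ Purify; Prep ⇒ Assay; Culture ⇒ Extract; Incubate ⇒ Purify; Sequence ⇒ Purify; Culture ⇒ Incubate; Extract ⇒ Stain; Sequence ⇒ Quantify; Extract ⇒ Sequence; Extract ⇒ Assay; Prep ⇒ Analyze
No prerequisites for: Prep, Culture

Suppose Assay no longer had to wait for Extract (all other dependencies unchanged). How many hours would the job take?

Original critical path: Culture→Extract→Assay = 1+12+11 = 24 ⇒ 24 hours.
Without Extract→Assay, Assay's earliest start moves from 13 to 7.
After: Culture→Extract→Stain = 1+12+6 = 19 → 19 hours.

19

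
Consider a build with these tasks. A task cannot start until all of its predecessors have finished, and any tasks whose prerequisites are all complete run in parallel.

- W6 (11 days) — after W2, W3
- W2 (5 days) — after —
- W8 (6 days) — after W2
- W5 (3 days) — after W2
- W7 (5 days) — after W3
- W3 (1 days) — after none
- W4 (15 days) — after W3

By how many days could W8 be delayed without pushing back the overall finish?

5

Critical path: W2→W6 = 5+11 = 16, so the finish is 16 days.
Longest path through W8: 11 days (earliest finish 11, latest finish 16).
Slack of W8 = 10 − 5 = 5 days.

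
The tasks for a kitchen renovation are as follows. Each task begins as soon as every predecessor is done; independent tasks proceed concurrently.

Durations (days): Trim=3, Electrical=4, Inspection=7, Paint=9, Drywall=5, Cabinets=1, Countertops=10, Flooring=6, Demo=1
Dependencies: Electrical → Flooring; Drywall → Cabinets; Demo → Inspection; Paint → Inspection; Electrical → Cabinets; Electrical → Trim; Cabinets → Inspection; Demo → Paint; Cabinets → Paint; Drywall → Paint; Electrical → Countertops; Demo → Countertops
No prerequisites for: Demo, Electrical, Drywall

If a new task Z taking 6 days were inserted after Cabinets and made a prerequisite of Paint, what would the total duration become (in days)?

Originally the kitchen renovation takes 22 days.
With Z inserted, Paint now waits for max(Drywall, Demo, Cabinets, Z).
New critical path: Drywall→Cabinets→Z→Paint→Inspection = 5+1+6+9+7 = 28 ⇒ 28 days.

28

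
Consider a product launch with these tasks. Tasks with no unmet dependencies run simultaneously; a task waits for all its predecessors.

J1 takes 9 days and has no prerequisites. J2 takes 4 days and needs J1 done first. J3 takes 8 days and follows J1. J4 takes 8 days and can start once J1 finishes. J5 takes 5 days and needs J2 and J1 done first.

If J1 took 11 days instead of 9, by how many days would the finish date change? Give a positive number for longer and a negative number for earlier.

2

Baseline: J1→J2→J5 = 9+4+5 = 18 → 18 days.
J1 is on the critical path; changing it to 11 makes that path 20 days.
That remains the longest chain; total 20 days.
Change in finish: 20 − 18 = +2 days.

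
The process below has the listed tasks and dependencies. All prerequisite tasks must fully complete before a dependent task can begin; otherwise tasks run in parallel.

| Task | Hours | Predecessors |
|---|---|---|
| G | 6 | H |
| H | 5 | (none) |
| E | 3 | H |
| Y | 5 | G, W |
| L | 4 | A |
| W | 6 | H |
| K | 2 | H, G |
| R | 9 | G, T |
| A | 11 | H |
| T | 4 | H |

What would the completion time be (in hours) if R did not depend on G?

20

Before: longest chain H→A→L = 5+11+4 = 20, finish 20.
Without G→R, R's earliest start moves from 11 to 9.
New critical path: H→A→L = 5+11+4 = 20 ⇒ 20 hours.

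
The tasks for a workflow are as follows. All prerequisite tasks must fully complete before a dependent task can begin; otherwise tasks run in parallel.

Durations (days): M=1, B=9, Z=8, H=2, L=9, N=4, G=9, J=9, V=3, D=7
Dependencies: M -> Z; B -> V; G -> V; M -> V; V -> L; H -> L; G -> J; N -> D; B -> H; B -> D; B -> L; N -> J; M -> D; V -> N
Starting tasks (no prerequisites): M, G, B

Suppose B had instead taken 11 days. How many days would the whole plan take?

27

As given, the longest chain is B→V→N→J = 9+3+4+9 = 25, so the finish is 25 days.
B is on the critical path; changing it to 11 makes that path 27 days.
The critical path is still B→V→N→J; finish is now 27 days.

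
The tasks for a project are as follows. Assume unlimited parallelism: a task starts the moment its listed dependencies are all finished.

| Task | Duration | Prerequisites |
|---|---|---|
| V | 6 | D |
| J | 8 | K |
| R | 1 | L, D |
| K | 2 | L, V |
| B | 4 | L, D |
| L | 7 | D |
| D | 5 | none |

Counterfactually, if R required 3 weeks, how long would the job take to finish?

The binding path is D→L→K→J = 5+7+2+8 = 22; finish at 22 weeks.
R has 9 weeks of float (longest path through it is 13).
No other chain overtakes it, so the finish is 22 weeks.

22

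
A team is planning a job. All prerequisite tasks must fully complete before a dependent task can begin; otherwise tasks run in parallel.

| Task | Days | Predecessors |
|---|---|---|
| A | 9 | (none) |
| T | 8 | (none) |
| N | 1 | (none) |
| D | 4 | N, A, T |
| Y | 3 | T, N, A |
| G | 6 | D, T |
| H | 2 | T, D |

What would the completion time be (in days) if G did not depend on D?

15

Before: longest chain A→D→G = 9+4+6 = 19, finish 19.
Without D→G, G's earliest start moves from 13 to 8.
New critical path: A→D→H = 9+4+2 = 15 ⇒ 15 days.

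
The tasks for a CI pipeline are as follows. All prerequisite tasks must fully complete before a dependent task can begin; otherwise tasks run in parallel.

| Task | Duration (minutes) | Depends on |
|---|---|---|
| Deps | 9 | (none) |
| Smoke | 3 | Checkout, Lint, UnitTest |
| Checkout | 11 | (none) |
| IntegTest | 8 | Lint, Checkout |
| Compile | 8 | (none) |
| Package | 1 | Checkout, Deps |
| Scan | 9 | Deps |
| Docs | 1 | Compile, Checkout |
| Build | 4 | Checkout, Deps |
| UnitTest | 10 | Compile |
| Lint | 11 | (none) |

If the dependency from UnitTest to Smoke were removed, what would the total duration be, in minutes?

19

Original critical path: Compile→UnitTest→Smoke = 8+10+3 = 21 ⇒ 21 minutes.
Without UnitTest→Smoke, Smoke's earliest start moves from 18 to 11.
The longest chain is now Checkout→IntegTest = 11+8 = 19, so the job takes 19 minutes.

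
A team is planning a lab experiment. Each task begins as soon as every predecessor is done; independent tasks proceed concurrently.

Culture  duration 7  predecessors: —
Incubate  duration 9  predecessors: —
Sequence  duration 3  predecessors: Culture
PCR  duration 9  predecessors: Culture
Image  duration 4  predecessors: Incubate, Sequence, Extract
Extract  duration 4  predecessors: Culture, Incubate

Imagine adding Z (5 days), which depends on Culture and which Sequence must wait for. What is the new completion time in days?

19

Originally the schedule takes 17 days.
With Z inserted, Sequence now waits for max(Culture, Z).
New critical path: Culture→Z→Sequence→Image = 7+5+3+4 = 19 ⇒ 19 days.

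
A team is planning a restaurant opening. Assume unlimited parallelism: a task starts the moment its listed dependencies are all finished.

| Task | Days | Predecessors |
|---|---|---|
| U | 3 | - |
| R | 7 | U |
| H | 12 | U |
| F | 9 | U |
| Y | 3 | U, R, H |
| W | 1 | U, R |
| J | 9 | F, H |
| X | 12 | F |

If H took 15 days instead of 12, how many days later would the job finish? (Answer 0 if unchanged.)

Baseline: U→H→J = 3+12+9 = 24 → 24 days.
Since H is critical, the +3 change carries straight to that chain (now 27 days).
The critical path is still U→H→J; finish is now 27 days.
Change in finish: 27 − 24 = +3 days.

3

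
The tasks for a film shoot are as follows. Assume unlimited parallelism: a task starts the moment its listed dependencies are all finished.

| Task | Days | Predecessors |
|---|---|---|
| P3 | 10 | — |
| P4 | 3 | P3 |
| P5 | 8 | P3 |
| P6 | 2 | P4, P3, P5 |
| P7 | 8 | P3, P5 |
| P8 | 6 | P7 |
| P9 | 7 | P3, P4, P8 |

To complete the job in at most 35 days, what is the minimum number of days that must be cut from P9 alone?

4

Current finish: 39 days; target: 35.
P9 is on every critical path, so each day cut from P9 cuts the finish by one (this holds down to a finish of 33).
Need 39 − 35 = 4 days off P9 → P9 becomes 3 days, finish becomes 35.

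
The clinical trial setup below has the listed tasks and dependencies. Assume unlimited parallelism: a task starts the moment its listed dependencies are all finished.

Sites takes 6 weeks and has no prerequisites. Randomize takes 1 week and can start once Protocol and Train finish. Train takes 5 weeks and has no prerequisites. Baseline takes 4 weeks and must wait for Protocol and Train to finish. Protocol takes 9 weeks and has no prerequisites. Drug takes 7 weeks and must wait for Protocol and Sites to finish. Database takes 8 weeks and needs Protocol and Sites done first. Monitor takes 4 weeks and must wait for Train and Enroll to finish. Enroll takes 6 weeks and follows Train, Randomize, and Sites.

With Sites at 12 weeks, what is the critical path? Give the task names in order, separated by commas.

Sites, Enroll, Monitor

The binding path is Protocol→Randomize→Enroll→Monitor = 9+1+6+4 = 20; finish at 20 weeks.
Sites is off the critical path — its longest chain is 16 weeks, giving 4 of slack.
The binding chain switches to Sites→Enroll→Monitor = 12+6+4 = 22; finish 22 weeks.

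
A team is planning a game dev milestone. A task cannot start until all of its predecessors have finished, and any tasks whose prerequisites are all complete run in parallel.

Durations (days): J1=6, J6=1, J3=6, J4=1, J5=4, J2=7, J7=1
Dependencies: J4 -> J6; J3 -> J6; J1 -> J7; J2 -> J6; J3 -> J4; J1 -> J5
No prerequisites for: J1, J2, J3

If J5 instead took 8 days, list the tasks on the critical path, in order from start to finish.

Baseline: J1→J5 = 6+4 = 10 → 10 days.
J5 lies on that path, so at 8 days the path becomes 14 days.
No other chain overtakes it, so the finish is 14 days.

J1, J5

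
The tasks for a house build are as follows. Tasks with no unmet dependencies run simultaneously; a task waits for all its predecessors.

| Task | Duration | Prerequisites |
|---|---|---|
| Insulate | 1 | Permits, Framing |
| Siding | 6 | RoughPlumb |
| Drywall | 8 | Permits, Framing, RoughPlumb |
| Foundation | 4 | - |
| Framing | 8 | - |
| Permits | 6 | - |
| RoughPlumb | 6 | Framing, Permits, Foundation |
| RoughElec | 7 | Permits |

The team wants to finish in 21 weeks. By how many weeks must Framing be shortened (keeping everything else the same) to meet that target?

1

Current finish: 22 weeks; target: 21.
Framing is on every critical path, so each week cut from Framing cuts the finish by one (this holds down to a finish of 20).
Need 22 − 21 = 1 week off Framing → Framing becomes 7 weeks, finish becomes 21.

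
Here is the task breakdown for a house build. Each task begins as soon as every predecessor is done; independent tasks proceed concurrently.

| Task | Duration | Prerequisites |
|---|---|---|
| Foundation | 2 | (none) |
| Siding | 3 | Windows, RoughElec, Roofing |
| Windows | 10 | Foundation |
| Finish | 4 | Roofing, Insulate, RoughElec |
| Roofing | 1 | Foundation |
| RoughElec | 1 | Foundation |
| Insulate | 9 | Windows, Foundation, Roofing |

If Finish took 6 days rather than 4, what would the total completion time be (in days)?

The binding path is Foundation→Windows→Insulate→Finish = 2+10+9+4 = 25; finish at 25 days.
Finish is on the critical path; changing it to 6 makes that path 27 days.
That remains the longest chain; total 27 days.

27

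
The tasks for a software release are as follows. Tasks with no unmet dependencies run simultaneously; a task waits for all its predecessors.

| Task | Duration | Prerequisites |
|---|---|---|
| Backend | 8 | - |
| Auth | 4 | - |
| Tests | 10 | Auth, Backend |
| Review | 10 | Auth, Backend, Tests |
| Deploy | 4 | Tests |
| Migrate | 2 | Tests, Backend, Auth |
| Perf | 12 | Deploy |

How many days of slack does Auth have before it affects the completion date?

Critical path: Backend→Tests→Deploy→Perf = 8+10+4+12 = 34, so the finish is 34 days.
Auth finishes as early as 4 and must finish by 8.
So Auth can slip 8 − 4 = 4 days.

4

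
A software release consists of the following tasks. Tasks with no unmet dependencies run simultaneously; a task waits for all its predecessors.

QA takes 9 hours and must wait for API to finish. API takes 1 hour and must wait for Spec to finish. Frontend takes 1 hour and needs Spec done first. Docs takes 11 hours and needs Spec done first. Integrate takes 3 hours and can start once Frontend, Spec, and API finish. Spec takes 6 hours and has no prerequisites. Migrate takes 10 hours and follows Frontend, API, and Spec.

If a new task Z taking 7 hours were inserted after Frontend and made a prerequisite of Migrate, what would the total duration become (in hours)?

Originally the software release takes 17 hours.
With Z inserted, Migrate now waits for max(Frontend, API, Spec, Z).
New critical path: Spec→Frontend→Z→Migrate = 6+1+7+10 = 24 ⇒ 24 hours.

24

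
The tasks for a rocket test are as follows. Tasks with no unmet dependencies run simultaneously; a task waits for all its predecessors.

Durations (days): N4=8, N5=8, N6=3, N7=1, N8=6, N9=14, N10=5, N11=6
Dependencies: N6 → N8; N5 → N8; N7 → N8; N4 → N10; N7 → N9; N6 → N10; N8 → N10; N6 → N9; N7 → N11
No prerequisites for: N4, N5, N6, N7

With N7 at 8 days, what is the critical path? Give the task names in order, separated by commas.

The binding path is N5→N8→N10 = 8+6+5 = 19; finish at 19 days.
The longest path through N7 is only 15 days, so N7 has float 4.
The binding chain switches to N7→N9 = 8+14 = 22; finish 22 days.

N7, N9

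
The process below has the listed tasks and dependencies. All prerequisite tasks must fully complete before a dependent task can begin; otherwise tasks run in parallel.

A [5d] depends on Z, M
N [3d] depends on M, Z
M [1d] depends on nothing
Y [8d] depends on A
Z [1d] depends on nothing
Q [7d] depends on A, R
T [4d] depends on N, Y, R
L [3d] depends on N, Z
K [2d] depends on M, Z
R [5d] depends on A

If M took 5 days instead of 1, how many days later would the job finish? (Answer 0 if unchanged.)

Critical path before the change: M→A→Y→T = 1+5+8+4 = 18 giving 18 days.
M lies on that path, so at 5 days the path becomes 22 days.
That remains the longest chain; total 22 days.
Change in finish: 22 − 18 = +4 days.

4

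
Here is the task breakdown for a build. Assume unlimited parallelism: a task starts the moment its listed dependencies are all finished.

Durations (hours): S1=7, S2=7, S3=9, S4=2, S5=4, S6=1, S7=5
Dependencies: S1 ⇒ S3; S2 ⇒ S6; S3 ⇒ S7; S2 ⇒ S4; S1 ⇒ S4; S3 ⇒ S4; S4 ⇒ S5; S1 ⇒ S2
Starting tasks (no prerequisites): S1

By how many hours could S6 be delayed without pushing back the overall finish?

S1→S3→S4→S5 = 7+9+2+4 = 22 sets the makespan at 22 hours.
S6 finishes as early as 15 and must finish by 22.
So S6 can slip 22 − 15 = 7 hours.

7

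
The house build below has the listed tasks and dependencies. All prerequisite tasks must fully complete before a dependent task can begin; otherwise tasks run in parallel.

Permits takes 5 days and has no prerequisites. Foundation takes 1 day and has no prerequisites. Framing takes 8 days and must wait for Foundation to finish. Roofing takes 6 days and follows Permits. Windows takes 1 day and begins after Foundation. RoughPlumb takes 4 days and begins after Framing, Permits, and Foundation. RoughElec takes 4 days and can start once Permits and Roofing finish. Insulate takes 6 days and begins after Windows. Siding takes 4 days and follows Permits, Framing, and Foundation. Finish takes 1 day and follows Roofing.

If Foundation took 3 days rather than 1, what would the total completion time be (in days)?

15

Baseline: Permits→Roofing→RoughElec = 5+6+4 = 15 → 15 days.
The longest path through Foundation is only 13 days, so Foundation has float 2.
No other chain overtakes it, so the finish is 15 days.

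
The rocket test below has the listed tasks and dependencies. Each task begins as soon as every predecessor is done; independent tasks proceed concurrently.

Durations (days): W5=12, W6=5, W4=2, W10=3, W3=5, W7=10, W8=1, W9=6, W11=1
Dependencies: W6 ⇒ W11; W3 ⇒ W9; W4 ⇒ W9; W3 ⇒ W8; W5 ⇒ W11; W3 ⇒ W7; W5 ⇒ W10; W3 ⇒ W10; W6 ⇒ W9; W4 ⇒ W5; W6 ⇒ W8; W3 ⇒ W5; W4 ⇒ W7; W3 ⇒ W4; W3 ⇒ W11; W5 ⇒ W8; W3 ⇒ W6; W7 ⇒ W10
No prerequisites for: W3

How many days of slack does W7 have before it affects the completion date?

2

W3→W4→W5→W10 = 5+2+12+3 = 22 sets the makespan at 22 days.
The longest chain containing W7 totals 20 days.
So W7 can slip 19 − 17 = 2 days.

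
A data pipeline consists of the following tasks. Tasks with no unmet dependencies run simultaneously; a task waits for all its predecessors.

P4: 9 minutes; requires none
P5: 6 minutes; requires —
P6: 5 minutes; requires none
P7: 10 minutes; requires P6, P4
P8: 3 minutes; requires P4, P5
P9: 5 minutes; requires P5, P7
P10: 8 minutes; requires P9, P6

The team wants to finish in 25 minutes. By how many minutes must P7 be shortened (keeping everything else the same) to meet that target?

7

Current finish: 32 minutes; target: 25.
P7 is on every critical path, so each minute cut from P7 cuts the finish by one (this holds down to a finish of 23).
Need 32 − 25 = 7 minutes off P7 → P7 becomes 3 minutes, finish becomes 25.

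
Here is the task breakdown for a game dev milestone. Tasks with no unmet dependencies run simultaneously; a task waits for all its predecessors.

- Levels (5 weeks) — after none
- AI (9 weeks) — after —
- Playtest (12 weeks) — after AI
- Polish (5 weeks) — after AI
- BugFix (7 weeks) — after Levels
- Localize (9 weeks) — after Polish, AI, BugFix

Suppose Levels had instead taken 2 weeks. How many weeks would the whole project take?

23

Critical path before the change: AI→Polish→Localize = 9+5+9 = 23 giving 23 weeks.
The longest path through Levels is only 21 weeks, so Levels has float 2.
No other chain overtakes it, so the finish is 23 weeks.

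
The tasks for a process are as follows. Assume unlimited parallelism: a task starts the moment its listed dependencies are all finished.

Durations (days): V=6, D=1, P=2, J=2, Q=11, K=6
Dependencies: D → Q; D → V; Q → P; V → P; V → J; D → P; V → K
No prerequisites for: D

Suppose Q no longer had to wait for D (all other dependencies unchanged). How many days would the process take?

Original critical path: D→Q→P = 1+11+2 = 14 ⇒ 14 days.
Without D→Q, Q's earliest start moves from 1 to 0.
After: D→V→K = 1+6+6 = 13 → 13 days.

13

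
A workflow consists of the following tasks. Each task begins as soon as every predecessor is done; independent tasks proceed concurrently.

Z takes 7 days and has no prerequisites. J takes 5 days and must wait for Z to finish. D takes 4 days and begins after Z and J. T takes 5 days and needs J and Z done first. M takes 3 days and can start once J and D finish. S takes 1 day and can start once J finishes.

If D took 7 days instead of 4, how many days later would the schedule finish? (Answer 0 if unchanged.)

As given, the longest chain is Z→J→D→M = 7+5+4+3 = 19, so the finish is 19 days.
D is on the critical path; changing it to 7 makes that path 22 days.
The critical path is still Z→J→D→M; finish is now 22 days.
Change in finish: 22 − 19 = +3 days.

3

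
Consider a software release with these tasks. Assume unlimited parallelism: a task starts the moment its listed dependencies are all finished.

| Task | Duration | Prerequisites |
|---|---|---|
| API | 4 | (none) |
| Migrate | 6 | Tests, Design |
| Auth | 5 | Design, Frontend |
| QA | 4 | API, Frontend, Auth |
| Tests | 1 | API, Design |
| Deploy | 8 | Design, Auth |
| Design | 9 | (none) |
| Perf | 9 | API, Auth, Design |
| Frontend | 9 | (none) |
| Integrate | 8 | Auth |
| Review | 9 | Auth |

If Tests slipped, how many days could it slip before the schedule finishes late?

The longest chain is Design→Auth→Review = 9+5+9 = 23; overall finish 23 days.
The longest chain containing Tests totals 16 days.
So Tests can slip 17 − 10 = 7 days.

7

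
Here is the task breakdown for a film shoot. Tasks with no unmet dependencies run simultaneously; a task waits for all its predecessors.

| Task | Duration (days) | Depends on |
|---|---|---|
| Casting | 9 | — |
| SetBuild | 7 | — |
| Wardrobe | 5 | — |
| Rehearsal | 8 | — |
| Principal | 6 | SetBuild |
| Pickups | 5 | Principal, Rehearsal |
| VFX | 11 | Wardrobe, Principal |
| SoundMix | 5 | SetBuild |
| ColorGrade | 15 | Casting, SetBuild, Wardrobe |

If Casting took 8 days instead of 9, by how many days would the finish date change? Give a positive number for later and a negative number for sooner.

Baseline: Casting→ColorGrade = 9+15 = 24 → 24 days.
Since Casting is critical, the -1 change carries straight to that chain (now 23 days).
Now SetBuild→Principal→VFX = 7+6+11 = 24 is longest, so the finish becomes 24 days.
Change in finish: 24 − 24 = +0 days.

0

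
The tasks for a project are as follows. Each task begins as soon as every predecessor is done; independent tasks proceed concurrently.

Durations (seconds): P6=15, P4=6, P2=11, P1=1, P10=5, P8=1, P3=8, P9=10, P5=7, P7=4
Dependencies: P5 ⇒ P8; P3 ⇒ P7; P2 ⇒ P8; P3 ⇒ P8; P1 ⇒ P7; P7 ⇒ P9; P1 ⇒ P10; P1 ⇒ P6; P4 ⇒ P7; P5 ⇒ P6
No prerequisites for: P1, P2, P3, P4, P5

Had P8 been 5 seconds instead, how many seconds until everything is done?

22

The binding path is P3→P7→P9 = 8+4+10 = 22; finish at 22 seconds.
P8 has 10 seconds of float (longest path through it is 12).
No other chain overtakes it, so the finish is 22 seconds.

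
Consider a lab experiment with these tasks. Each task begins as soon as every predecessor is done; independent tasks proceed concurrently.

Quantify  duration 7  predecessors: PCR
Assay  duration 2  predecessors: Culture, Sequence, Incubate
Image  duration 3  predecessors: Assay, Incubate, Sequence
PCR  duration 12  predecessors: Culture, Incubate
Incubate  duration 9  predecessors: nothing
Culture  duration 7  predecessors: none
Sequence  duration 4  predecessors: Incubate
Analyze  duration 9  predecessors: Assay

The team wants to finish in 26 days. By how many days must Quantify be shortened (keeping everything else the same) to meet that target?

Current finish: 28 days; target: 26.
Quantify is on every critical path, so each day cut from Quantify cuts the finish by one (this holds down to a finish of 24).
Need 28 − 26 = 2 days off Quantify → Quantify becomes 5 days, finish becomes 26.

2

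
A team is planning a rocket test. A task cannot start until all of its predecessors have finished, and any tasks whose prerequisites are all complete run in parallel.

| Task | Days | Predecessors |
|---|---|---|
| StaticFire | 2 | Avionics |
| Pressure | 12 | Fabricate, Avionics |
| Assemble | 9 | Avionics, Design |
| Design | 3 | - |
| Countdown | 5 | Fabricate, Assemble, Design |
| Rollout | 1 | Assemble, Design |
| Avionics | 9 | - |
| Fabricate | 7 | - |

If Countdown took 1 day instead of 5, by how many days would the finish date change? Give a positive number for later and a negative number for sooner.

-2

Critical path before the change: Avionics→Assemble→Countdown = 9+9+5 = 23 giving 23 days.
Countdown lies on that path, so at 1 day the path becomes 19 days.
The binding chain switches to Avionics→Pressure = 9+12 = 21; finish 21 days.
Change in finish: 21 − 23 = -2 days.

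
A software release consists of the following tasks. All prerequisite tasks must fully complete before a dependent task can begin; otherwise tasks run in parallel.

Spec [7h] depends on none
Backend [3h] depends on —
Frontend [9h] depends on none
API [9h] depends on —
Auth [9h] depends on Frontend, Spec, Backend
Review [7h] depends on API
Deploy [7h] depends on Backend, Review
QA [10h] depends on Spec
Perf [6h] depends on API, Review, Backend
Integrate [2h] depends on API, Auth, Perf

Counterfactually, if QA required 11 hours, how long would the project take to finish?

24

Critical path before the change: API→Review→Perf→Integrate = 9+7+6+2 = 24 giving 24 hours.
QA has 7 hours of float (longest path through it is 17).
The critical path is still API→Review→Perf→Integrate; finish is now 24 hours.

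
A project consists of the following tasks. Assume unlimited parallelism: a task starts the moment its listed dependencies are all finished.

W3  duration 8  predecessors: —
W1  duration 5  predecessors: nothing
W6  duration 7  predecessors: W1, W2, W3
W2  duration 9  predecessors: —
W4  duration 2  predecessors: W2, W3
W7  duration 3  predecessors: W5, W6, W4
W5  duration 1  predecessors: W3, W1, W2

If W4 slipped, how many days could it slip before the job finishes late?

5

W2→W6→W7 = 9+7+3 = 19 sets the makespan at 19 days.
W4 finishes as early as 11 and must finish by 16.
So W4 can slip 16 − 11 = 5 days.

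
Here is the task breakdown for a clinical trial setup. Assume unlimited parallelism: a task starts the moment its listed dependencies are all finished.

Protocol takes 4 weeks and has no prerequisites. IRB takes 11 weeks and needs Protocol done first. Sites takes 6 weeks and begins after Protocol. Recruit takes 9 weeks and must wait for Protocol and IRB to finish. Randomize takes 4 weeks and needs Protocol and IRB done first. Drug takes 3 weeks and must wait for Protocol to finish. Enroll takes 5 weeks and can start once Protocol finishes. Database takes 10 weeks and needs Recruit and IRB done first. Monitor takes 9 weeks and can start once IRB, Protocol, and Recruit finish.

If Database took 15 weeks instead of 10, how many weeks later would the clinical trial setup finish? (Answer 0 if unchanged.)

5

As given, the longest chain is Protocol→IRB→Recruit→Database = 4+11+9+10 = 34, so the finish is 34 weeks.
Database lies on that path, so at 15 weeks the path becomes 39 weeks.
That remains the longest chain; total 39 weeks.
Change in finish: 39 − 34 = +5 weeks.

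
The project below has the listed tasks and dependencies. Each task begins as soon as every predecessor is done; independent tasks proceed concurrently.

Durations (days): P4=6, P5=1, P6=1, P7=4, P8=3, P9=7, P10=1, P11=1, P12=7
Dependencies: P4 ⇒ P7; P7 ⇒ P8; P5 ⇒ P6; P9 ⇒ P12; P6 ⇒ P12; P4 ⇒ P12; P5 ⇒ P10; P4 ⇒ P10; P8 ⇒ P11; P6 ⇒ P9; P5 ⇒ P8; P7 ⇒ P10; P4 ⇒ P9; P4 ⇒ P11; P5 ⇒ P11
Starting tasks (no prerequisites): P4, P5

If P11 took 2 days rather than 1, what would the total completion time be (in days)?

20

The binding path is P4→P9→P12 = 6+7+7 = 20; finish at 20 days.
The longest path through P11 is only 14 days, so P11 has float 6.
No other chain overtakes it, so the finish is 20 days.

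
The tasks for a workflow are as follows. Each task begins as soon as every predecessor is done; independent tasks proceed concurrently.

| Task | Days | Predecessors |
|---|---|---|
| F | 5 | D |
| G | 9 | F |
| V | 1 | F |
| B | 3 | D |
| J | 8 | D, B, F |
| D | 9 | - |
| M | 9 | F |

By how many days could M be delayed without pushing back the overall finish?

D→F→M = 9+5+9 = 23 sets the makespan at 23 days.
M finishes as early as 23 and must finish by 23.
So M can slip 23 − 23 = 0 days.

0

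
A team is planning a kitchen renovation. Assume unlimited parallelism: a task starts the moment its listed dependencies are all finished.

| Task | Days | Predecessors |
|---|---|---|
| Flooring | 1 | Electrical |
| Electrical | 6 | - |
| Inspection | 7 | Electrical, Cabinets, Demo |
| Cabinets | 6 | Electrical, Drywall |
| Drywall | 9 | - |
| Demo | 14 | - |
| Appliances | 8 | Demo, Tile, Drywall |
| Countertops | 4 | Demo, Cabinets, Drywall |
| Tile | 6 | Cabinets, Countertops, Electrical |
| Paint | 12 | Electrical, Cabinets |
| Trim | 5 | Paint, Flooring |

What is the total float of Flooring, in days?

21

The longest chain is Drywall→Cabinets→Countertops→Tile→Appliances = 9+6+4+6+8 = 33; overall finish 33 days.
Longest path through Flooring: 12 days (earliest finish 7, latest finish 28).
Slack of Flooring = 27 − 6 = 21 days.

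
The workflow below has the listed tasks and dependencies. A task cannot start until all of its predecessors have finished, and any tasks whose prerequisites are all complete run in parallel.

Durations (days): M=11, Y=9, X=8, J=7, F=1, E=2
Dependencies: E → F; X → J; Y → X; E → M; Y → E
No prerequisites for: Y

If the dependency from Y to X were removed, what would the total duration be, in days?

With the dependency in place, Y→X→J = 9+8+7 = 24 sets the finish at 24 days.
Without Y→X, X's earliest start moves from 9 to 0.
After: Y→E→M = 9+2+11 = 22 → 22 days.

22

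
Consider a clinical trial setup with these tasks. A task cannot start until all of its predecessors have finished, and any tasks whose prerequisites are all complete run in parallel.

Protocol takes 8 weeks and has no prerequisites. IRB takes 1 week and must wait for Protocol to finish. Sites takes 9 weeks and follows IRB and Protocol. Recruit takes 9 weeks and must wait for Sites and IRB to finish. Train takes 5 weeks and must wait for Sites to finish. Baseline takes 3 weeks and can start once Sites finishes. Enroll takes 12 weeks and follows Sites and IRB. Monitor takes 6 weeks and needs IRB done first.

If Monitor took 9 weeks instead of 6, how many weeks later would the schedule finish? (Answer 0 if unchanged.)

0

Critical path before the change: Protocol→IRB→Sites→Enroll = 8+1+9+12 = 30 giving 30 weeks.
Monitor has 15 weeks of float (longest path through it is 15).
That remains the longest chain; total 30 weeks.
Change in finish: 30 − 30 = +0 weeks.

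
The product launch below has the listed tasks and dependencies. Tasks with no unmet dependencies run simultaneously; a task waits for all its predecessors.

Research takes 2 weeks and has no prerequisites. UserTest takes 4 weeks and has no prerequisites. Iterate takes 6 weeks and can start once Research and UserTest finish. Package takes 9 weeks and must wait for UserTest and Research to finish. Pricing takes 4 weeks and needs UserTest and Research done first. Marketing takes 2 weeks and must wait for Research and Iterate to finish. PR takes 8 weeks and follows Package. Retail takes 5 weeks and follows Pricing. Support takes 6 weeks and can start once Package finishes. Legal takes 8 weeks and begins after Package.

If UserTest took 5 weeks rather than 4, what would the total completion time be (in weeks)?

22

As given, the longest chain is UserTest→Package→PR = 4+9+8 = 21, so the finish is 21 weeks.
UserTest lies on that path, so at 5 weeks the path becomes 22 weeks.
The critical path is still UserTest→Package→PR; finish is now 22 weeks.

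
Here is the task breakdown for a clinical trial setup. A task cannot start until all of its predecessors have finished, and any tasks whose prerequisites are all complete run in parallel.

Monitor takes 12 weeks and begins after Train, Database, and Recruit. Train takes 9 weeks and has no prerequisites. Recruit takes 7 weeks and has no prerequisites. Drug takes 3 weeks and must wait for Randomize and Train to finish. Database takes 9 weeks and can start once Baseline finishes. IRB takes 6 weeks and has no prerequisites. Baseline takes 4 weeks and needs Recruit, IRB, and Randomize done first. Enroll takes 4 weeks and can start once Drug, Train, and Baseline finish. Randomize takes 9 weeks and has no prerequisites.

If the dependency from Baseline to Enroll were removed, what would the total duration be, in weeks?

With the dependency in place, Randomize→Baseline→Database→Monitor = 9+4+9+12 = 34 sets the finish at 34 weeks.
Without Baseline→Enroll, Enroll's earliest start moves from 13 to 12.
The longest chain is now Randomize→Baseline→Database→Monitor = 9+4+9+12 = 34, so the project takes 34 weeks.

34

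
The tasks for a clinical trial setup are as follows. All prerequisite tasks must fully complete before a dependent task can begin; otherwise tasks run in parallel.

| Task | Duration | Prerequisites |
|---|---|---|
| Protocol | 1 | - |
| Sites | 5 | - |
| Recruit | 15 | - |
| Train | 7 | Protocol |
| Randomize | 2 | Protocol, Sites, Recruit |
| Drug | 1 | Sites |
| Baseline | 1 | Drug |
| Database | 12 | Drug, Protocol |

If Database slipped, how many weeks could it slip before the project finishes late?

Sites→Drug→Database = 5+1+12 = 18 sets the makespan at 18 weeks.
The longest chain containing Database totals 18 weeks.
Float = 18 − 18 = 0.

0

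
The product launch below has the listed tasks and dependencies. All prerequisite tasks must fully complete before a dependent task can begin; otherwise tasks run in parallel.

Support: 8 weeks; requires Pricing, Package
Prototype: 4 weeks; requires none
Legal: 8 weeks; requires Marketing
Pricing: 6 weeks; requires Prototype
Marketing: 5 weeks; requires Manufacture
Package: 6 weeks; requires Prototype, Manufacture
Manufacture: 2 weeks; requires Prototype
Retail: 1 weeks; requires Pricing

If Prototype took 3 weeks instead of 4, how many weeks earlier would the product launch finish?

As given, the longest chain is Prototype→Manufacture→Package→Support = 4+2+6+8 = 20, so the finish is 20 weeks.
Since Prototype is critical, the -1 change carries straight to that chain (now 19 weeks).
That remains the longest chain; total 19 weeks.
Change in finish: 19 − 20 = -1 weeks.

1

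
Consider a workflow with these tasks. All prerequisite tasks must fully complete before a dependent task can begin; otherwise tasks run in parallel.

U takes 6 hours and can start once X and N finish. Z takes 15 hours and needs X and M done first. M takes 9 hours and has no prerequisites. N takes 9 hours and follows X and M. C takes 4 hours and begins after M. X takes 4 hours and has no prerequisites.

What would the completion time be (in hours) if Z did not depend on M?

24

Before: longest chain M→Z = 9+15 = 24, finish 24.
Without M→Z, Z's earliest start moves from 9 to 4.
New critical path: M→N→U = 9+9+6 = 24 ⇒ 24 hours.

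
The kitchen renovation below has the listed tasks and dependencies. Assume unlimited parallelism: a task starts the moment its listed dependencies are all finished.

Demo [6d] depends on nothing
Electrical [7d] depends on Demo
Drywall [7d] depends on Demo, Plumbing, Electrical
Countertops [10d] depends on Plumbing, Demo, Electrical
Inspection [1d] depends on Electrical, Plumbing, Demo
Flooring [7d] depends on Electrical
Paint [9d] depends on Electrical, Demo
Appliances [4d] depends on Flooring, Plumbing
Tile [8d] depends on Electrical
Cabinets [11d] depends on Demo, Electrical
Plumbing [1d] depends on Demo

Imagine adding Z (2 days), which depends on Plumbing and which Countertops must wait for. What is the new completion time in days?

24

Originally the project takes 24 days.
With Z inserted, Countertops now waits for max(Plumbing, Demo, Electrical, Z).
New critical path: Demo→Electrical→Flooring→Appliances = 6+7+7+4 = 24 ⇒ 24 days.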